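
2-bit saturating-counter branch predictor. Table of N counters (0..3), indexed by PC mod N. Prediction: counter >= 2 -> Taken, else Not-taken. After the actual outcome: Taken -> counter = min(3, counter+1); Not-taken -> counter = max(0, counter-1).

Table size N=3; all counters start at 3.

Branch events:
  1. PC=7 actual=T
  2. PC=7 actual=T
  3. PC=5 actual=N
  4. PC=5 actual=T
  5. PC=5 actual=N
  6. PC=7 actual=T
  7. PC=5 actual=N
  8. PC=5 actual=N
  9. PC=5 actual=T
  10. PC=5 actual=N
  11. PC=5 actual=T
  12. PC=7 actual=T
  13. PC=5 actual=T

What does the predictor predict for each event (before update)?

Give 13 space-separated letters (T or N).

Answer: T T T T T T T N N N N T N

Derivation:
Ev 1: PC=7 idx=1 pred=T actual=T -> ctr[1]=3
Ev 2: PC=7 idx=1 pred=T actual=T -> ctr[1]=3
Ev 3: PC=5 idx=2 pred=T actual=N -> ctr[2]=2
Ev 4: PC=5 idx=2 pred=T actual=T -> ctr[2]=3
Ev 5: PC=5 idx=2 pred=T actual=N -> ctr[2]=2
Ev 6: PC=7 idx=1 pred=T actual=T -> ctr[1]=3
Ev 7: PC=5 idx=2 pred=T actual=N -> ctr[2]=1
Ev 8: PC=5 idx=2 pred=N actual=N -> ctr[2]=0
Ev 9: PC=5 idx=2 pred=N actual=T -> ctr[2]=1
Ev 10: PC=5 idx=2 pred=N actual=N -> ctr[2]=0
Ev 11: PC=5 idx=2 pred=N actual=T -> ctr[2]=1
Ev 12: PC=7 idx=1 pred=T actual=T -> ctr[1]=3
Ev 13: PC=5 idx=2 pred=N actual=T -> ctr[2]=2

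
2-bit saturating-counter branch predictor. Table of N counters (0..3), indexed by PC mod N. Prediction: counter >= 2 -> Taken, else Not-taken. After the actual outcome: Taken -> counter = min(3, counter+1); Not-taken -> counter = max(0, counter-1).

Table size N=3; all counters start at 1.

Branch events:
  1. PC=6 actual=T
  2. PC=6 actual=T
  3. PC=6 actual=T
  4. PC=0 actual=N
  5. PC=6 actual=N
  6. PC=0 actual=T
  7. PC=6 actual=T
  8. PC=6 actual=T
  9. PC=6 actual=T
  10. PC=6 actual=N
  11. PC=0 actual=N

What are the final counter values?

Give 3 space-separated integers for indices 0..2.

Answer: 1 1 1

Derivation:
Ev 1: PC=6 idx=0 pred=N actual=T -> ctr[0]=2
Ev 2: PC=6 idx=0 pred=T actual=T -> ctr[0]=3
Ev 3: PC=6 idx=0 pred=T actual=T -> ctr[0]=3
Ev 4: PC=0 idx=0 pred=T actual=N -> ctr[0]=2
Ev 5: PC=6 idx=0 pred=T actual=N -> ctr[0]=1
Ev 6: PC=0 idx=0 pred=N actual=T -> ctr[0]=2
Ev 7: PC=6 idx=0 pred=T actual=T -> ctr[0]=3
Ev 8: PC=6 idx=0 pred=T actual=T -> ctr[0]=3
Ev 9: PC=6 idx=0 pred=T actual=T -> ctr[0]=3
Ev 10: PC=6 idx=0 pred=T actual=N -> ctr[0]=2
Ev 11: PC=0 idx=0 pred=T actual=N -> ctr[0]=1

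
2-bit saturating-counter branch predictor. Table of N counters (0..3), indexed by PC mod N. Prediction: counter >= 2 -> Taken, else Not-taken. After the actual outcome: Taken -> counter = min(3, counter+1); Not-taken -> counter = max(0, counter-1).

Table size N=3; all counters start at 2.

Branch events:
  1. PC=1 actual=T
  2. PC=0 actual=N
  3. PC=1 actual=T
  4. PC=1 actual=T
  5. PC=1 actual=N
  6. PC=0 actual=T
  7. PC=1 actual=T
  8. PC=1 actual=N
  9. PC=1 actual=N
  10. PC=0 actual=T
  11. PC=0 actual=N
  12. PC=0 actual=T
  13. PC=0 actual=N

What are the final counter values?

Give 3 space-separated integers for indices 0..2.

Ev 1: PC=1 idx=1 pred=T actual=T -> ctr[1]=3
Ev 2: PC=0 idx=0 pred=T actual=N -> ctr[0]=1
Ev 3: PC=1 idx=1 pred=T actual=T -> ctr[1]=3
Ev 4: PC=1 idx=1 pred=T actual=T -> ctr[1]=3
Ev 5: PC=1 idx=1 pred=T actual=N -> ctr[1]=2
Ev 6: PC=0 idx=0 pred=N actual=T -> ctr[0]=2
Ev 7: PC=1 idx=1 pred=T actual=T -> ctr[1]=3
Ev 8: PC=1 idx=1 pred=T actual=N -> ctr[1]=2
Ev 9: PC=1 idx=1 pred=T actual=N -> ctr[1]=1
Ev 10: PC=0 idx=0 pred=T actual=T -> ctr[0]=3
Ev 11: PC=0 idx=0 pred=T actual=N -> ctr[0]=2
Ev 12: PC=0 idx=0 pred=T actual=T -> ctr[0]=3
Ev 13: PC=0 idx=0 pred=T actual=N -> ctr[0]=2

Answer: 2 1 2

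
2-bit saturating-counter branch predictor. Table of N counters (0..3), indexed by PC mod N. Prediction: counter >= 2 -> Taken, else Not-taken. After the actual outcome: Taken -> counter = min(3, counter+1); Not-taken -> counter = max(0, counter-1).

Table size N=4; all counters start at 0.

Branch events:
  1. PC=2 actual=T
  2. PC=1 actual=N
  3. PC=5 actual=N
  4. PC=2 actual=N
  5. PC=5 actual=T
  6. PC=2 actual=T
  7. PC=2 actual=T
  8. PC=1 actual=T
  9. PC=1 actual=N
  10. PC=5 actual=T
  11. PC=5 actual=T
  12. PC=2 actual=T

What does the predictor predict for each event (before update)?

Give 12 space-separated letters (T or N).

Ev 1: PC=2 idx=2 pred=N actual=T -> ctr[2]=1
Ev 2: PC=1 idx=1 pred=N actual=N -> ctr[1]=0
Ev 3: PC=5 idx=1 pred=N actual=N -> ctr[1]=0
Ev 4: PC=2 idx=2 pred=N actual=N -> ctr[2]=0
Ev 5: PC=5 idx=1 pred=N actual=T -> ctr[1]=1
Ev 6: PC=2 idx=2 pred=N actual=T -> ctr[2]=1
Ev 7: PC=2 idx=2 pred=N actual=T -> ctr[2]=2
Ev 8: PC=1 idx=1 pred=N actual=T -> ctr[1]=2
Ev 9: PC=1 idx=1 pred=T actual=N -> ctr[1]=1
Ev 10: PC=5 idx=1 pred=N actual=T -> ctr[1]=2
Ev 11: PC=5 idx=1 pred=T actual=T -> ctr[1]=3
Ev 12: PC=2 idx=2 pred=T actual=T -> ctr[2]=3

Answer: N N N N N N N N T N T T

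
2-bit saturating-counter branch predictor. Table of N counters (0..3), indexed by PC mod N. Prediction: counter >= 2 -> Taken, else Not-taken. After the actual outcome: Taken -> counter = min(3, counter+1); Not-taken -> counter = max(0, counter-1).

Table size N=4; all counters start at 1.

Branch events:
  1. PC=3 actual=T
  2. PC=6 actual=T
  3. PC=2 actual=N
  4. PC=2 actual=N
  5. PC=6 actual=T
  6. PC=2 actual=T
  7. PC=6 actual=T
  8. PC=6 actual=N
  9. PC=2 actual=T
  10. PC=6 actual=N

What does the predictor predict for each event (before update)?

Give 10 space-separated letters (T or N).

Ev 1: PC=3 idx=3 pred=N actual=T -> ctr[3]=2
Ev 2: PC=6 idx=2 pred=N actual=T -> ctr[2]=2
Ev 3: PC=2 idx=2 pred=T actual=N -> ctr[2]=1
Ev 4: PC=2 idx=2 pred=N actual=N -> ctr[2]=0
Ev 5: PC=6 idx=2 pred=N actual=T -> ctr[2]=1
Ev 6: PC=2 idx=2 pred=N actual=T -> ctr[2]=2
Ev 7: PC=6 idx=2 pred=T actual=T -> ctr[2]=3
Ev 8: PC=6 idx=2 pred=T actual=N -> ctr[2]=2
Ev 9: PC=2 idx=2 pred=T actual=T -> ctr[2]=3
Ev 10: PC=6 idx=2 pred=T actual=N -> ctr[2]=2

Answer: N N T N N N T T T T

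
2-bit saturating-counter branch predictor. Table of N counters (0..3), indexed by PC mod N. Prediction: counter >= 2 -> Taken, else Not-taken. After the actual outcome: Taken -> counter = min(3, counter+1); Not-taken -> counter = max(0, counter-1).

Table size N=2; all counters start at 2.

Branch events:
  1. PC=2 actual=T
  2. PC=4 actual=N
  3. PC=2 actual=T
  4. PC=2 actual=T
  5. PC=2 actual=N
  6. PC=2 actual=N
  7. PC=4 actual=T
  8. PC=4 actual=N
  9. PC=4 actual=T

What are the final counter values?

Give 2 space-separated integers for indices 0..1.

Answer: 2 2

Derivation:
Ev 1: PC=2 idx=0 pred=T actual=T -> ctr[0]=3
Ev 2: PC=4 idx=0 pred=T actual=N -> ctr[0]=2
Ev 3: PC=2 idx=0 pred=T actual=T -> ctr[0]=3
Ev 4: PC=2 idx=0 pred=T actual=T -> ctr[0]=3
Ev 5: PC=2 idx=0 pred=T actual=N -> ctr[0]=2
Ev 6: PC=2 idx=0 pred=T actual=N -> ctr[0]=1
Ev 7: PC=4 idx=0 pred=N actual=T -> ctr[0]=2
Ev 8: PC=4 idx=0 pred=T actual=N -> ctr[0]=1
Ev 9: PC=4 idx=0 pred=N actual=T -> ctr[0]=2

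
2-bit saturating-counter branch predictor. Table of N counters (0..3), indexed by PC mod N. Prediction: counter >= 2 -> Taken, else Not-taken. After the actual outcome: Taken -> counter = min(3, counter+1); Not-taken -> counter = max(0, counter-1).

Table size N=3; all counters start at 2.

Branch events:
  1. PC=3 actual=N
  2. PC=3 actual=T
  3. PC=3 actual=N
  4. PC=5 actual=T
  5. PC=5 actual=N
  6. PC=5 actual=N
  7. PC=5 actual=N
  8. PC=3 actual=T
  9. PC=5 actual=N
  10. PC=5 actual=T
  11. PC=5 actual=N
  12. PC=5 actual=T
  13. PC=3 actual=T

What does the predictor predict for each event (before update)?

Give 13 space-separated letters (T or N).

Ev 1: PC=3 idx=0 pred=T actual=N -> ctr[0]=1
Ev 2: PC=3 idx=0 pred=N actual=T -> ctr[0]=2
Ev 3: PC=3 idx=0 pred=T actual=N -> ctr[0]=1
Ev 4: PC=5 idx=2 pred=T actual=T -> ctr[2]=3
Ev 5: PC=5 idx=2 pred=T actual=N -> ctr[2]=2
Ev 6: PC=5 idx=2 pred=T actual=N -> ctr[2]=1
Ev 7: PC=5 idx=2 pred=N actual=N -> ctr[2]=0
Ev 8: PC=3 idx=0 pred=N actual=T -> ctr[0]=2
Ev 9: PC=5 idx=2 pred=N actual=N -> ctr[2]=0
Ev 10: PC=5 idx=2 pred=N actual=T -> ctr[2]=1
Ev 11: PC=5 idx=2 pred=N actual=N -> ctr[2]=0
Ev 12: PC=5 idx=2 pred=N actual=T -> ctr[2]=1
Ev 13: PC=3 idx=0 pred=T actual=T -> ctr[0]=3

Answer: T N T T T T N N N N N N T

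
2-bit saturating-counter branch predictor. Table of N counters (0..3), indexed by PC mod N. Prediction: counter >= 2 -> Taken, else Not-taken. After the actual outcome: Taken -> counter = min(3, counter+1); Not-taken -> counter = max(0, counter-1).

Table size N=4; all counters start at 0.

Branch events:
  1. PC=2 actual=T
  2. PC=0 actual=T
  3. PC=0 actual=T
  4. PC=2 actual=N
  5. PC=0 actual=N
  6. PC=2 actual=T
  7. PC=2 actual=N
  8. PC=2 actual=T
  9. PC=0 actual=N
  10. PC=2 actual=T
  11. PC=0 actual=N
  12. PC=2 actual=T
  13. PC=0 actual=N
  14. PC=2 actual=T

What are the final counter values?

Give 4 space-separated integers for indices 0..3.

Ev 1: PC=2 idx=2 pred=N actual=T -> ctr[2]=1
Ev 2: PC=0 idx=0 pred=N actual=T -> ctr[0]=1
Ev 3: PC=0 idx=0 pred=N actual=T -> ctr[0]=2
Ev 4: PC=2 idx=2 pred=N actual=N -> ctr[2]=0
Ev 5: PC=0 idx=0 pred=T actual=N -> ctr[0]=1
Ev 6: PC=2 idx=2 pred=N actual=T -> ctr[2]=1
Ev 7: PC=2 idx=2 pred=N actual=N -> ctr[2]=0
Ev 8: PC=2 idx=2 pred=N actual=T -> ctr[2]=1
Ev 9: PC=0 idx=0 pred=N actual=N -> ctr[0]=0
Ev 10: PC=2 idx=2 pred=N actual=T -> ctr[2]=2
Ev 11: PC=0 idx=0 pred=N actual=N -> ctr[0]=0
Ev 12: PC=2 idx=2 pred=T actual=T -> ctr[2]=3
Ev 13: PC=0 idx=0 pred=N actual=N -> ctr[0]=0
Ev 14: PC=2 idx=2 pred=T actual=T -> ctr[2]=3

Answer: 0 0 3 0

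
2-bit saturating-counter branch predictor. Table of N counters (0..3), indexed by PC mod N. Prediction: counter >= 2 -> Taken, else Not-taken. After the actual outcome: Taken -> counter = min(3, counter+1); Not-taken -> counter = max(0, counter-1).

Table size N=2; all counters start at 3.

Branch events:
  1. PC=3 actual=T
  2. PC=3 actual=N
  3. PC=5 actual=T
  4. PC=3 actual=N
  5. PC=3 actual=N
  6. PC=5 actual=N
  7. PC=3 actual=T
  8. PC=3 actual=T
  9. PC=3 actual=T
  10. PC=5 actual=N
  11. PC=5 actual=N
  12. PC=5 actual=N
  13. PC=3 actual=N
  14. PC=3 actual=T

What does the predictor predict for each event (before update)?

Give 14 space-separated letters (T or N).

Answer: T T T T T N N N T T T N N N

Derivation:
Ev 1: PC=3 idx=1 pred=T actual=T -> ctr[1]=3
Ev 2: PC=3 idx=1 pred=T actual=N -> ctr[1]=2
Ev 3: PC=5 idx=1 pred=T actual=T -> ctr[1]=3
Ev 4: PC=3 idx=1 pred=T actual=N -> ctr[1]=2
Ev 5: PC=3 idx=1 pred=T actual=N -> ctr[1]=1
Ev 6: PC=5 idx=1 pred=N actual=N -> ctr[1]=0
Ev 7: PC=3 idx=1 pred=N actual=T -> ctr[1]=1
Ev 8: PC=3 idx=1 pred=N actual=T -> ctr[1]=2
Ev 9: PC=3 idx=1 pred=T actual=T -> ctr[1]=3
Ev 10: PC=5 idx=1 pred=T actual=N -> ctr[1]=2
Ev 11: PC=5 idx=1 pred=T actual=N -> ctr[1]=1
Ev 12: PC=5 idx=1 pred=N actual=N -> ctr[1]=0
Ev 13: PC=3 idx=1 pred=N actual=N -> ctr[1]=0
Ev 14: PC=3 idx=1 pred=N actual=T -> ctr[1]=1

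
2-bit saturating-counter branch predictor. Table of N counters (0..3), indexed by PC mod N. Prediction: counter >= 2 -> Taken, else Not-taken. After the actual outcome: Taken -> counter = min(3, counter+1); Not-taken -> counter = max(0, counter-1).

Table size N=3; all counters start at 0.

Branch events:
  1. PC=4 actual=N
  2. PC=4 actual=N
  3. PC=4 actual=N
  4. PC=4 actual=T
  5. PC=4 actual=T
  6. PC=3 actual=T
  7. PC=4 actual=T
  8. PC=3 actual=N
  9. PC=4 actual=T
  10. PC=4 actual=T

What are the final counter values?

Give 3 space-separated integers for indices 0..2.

Ev 1: PC=4 idx=1 pred=N actual=N -> ctr[1]=0
Ev 2: PC=4 idx=1 pred=N actual=N -> ctr[1]=0
Ev 3: PC=4 idx=1 pred=N actual=N -> ctr[1]=0
Ev 4: PC=4 idx=1 pred=N actual=T -> ctr[1]=1
Ev 5: PC=4 idx=1 pred=N actual=T -> ctr[1]=2
Ev 6: PC=3 idx=0 pred=N actual=T -> ctr[0]=1
Ev 7: PC=4 idx=1 pred=T actual=T -> ctr[1]=3
Ev 8: PC=3 idx=0 pred=N actual=N -> ctr[0]=0
Ev 9: PC=4 idx=1 pred=T actual=T -> ctr[1]=3
Ev 10: PC=4 idx=1 pred=T actual=T -> ctr[1]=3

Answer: 0 3 0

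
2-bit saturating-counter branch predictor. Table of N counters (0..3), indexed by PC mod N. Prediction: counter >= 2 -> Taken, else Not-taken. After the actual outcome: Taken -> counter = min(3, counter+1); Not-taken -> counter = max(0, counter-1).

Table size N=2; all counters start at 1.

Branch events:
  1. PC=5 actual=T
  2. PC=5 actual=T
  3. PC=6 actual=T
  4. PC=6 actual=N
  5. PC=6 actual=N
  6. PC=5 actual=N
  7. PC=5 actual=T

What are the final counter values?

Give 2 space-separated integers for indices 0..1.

Ev 1: PC=5 idx=1 pred=N actual=T -> ctr[1]=2
Ev 2: PC=5 idx=1 pred=T actual=T -> ctr[1]=3
Ev 3: PC=6 idx=0 pred=N actual=T -> ctr[0]=2
Ev 4: PC=6 idx=0 pred=T actual=N -> ctr[0]=1
Ev 5: PC=6 idx=0 pred=N actual=N -> ctr[0]=0
Ev 6: PC=5 idx=1 pred=T actual=N -> ctr[1]=2
Ev 7: PC=5 idx=1 pred=T actual=T -> ctr[1]=3

Answer: 0 3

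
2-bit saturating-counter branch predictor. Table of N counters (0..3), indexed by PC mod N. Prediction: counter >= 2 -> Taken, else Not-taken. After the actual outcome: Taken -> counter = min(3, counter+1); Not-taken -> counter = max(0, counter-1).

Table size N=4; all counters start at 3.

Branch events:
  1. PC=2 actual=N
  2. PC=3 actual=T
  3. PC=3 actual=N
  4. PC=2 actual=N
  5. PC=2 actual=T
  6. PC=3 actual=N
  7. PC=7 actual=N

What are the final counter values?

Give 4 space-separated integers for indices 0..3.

Ev 1: PC=2 idx=2 pred=T actual=N -> ctr[2]=2
Ev 2: PC=3 idx=3 pred=T actual=T -> ctr[3]=3
Ev 3: PC=3 idx=3 pred=T actual=N -> ctr[3]=2
Ev 4: PC=2 idx=2 pred=T actual=N -> ctr[2]=1
Ev 5: PC=2 idx=2 pred=N actual=T -> ctr[2]=2
Ev 6: PC=3 idx=3 pred=T actual=N -> ctr[3]=1
Ev 7: PC=7 idx=3 pred=N actual=N -> ctr[3]=0

Answer: 3 3 2 0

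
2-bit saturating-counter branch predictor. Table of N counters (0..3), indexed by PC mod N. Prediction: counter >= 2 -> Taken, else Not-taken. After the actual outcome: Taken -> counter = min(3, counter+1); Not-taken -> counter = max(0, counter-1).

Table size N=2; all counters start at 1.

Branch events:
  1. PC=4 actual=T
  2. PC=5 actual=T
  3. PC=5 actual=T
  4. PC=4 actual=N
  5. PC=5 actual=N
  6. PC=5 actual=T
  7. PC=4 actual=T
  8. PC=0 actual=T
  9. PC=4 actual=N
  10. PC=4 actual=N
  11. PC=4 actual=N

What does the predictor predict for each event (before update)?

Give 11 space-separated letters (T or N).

Ev 1: PC=4 idx=0 pred=N actual=T -> ctr[0]=2
Ev 2: PC=5 idx=1 pred=N actual=T -> ctr[1]=2
Ev 3: PC=5 idx=1 pred=T actual=T -> ctr[1]=3
Ev 4: PC=4 idx=0 pred=T actual=N -> ctr[0]=1
Ev 5: PC=5 idx=1 pred=T actual=N -> ctr[1]=2
Ev 6: PC=5 idx=1 pred=T actual=T -> ctr[1]=3
Ev 7: PC=4 idx=0 pred=N actual=T -> ctr[0]=2
Ev 8: PC=0 idx=0 pred=T actual=T -> ctr[0]=3
Ev 9: PC=4 idx=0 pred=T actual=N -> ctr[0]=2
Ev 10: PC=4 idx=0 pred=T actual=N -> ctr[0]=1
Ev 11: PC=4 idx=0 pred=N actual=N -> ctr[0]=0

Answer: N N T T T T N T T T N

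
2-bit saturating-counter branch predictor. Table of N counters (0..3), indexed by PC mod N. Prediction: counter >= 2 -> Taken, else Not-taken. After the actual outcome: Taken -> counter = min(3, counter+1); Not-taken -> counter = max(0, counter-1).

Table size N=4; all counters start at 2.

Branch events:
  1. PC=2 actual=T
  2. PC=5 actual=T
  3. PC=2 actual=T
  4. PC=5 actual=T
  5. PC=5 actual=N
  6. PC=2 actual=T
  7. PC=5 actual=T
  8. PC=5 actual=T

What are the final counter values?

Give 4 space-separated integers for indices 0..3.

Answer: 2 3 3 2

Derivation:
Ev 1: PC=2 idx=2 pred=T actual=T -> ctr[2]=3
Ev 2: PC=5 idx=1 pred=T actual=T -> ctr[1]=3
Ev 3: PC=2 idx=2 pred=T actual=T -> ctr[2]=3
Ev 4: PC=5 idx=1 pred=T actual=T -> ctr[1]=3
Ev 5: PC=5 idx=1 pred=T actual=N -> ctr[1]=2
Ev 6: PC=2 idx=2 pred=T actual=T -> ctr[2]=3
Ev 7: PC=5 idx=1 pred=T actual=T -> ctr[1]=3
Ev 8: PC=5 idx=1 pred=T actual=T -> ctr[1]=3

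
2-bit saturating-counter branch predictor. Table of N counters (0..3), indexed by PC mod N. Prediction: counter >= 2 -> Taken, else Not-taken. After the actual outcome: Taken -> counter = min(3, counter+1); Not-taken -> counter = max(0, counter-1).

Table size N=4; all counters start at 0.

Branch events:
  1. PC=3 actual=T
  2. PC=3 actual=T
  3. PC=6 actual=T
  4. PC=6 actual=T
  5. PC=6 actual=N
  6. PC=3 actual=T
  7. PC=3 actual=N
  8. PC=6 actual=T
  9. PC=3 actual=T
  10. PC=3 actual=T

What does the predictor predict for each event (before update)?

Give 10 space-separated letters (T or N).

Ev 1: PC=3 idx=3 pred=N actual=T -> ctr[3]=1
Ev 2: PC=3 idx=3 pred=N actual=T -> ctr[3]=2
Ev 3: PC=6 idx=2 pred=N actual=T -> ctr[2]=1
Ev 4: PC=6 idx=2 pred=N actual=T -> ctr[2]=2
Ev 5: PC=6 idx=2 pred=T actual=N -> ctr[2]=1
Ev 6: PC=3 idx=3 pred=T actual=T -> ctr[3]=3
Ev 7: PC=3 idx=3 pred=T actual=N -> ctr[3]=2
Ev 8: PC=6 idx=2 pred=N actual=T -> ctr[2]=2
Ev 9: PC=3 idx=3 pred=T actual=T -> ctr[3]=3
Ev 10: PC=3 idx=3 pred=T actual=T -> ctr[3]=3

Answer: N N N N T T T N T T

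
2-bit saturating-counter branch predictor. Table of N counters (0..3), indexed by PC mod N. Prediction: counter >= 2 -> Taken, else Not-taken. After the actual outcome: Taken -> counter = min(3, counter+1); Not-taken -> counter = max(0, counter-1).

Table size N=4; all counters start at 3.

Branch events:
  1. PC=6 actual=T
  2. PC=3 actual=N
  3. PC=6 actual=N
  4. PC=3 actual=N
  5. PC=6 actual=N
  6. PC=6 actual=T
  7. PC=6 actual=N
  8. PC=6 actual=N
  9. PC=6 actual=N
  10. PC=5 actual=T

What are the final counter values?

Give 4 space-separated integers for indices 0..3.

Ev 1: PC=6 idx=2 pred=T actual=T -> ctr[2]=3
Ev 2: PC=3 idx=3 pred=T actual=N -> ctr[3]=2
Ev 3: PC=6 idx=2 pred=T actual=N -> ctr[2]=2
Ev 4: PC=3 idx=3 pred=T actual=N -> ctr[3]=1
Ev 5: PC=6 idx=2 pred=T actual=N -> ctr[2]=1
Ev 6: PC=6 idx=2 pred=N actual=T -> ctr[2]=2
Ev 7: PC=6 idx=2 pred=T actual=N -> ctr[2]=1
Ev 8: PC=6 idx=2 pred=N actual=N -> ctr[2]=0
Ev 9: PC=6 idx=2 pred=N actual=N -> ctr[2]=0
Ev 10: PC=5 idx=1 pred=T actual=T -> ctr[1]=3

Answer: 3 3 0 1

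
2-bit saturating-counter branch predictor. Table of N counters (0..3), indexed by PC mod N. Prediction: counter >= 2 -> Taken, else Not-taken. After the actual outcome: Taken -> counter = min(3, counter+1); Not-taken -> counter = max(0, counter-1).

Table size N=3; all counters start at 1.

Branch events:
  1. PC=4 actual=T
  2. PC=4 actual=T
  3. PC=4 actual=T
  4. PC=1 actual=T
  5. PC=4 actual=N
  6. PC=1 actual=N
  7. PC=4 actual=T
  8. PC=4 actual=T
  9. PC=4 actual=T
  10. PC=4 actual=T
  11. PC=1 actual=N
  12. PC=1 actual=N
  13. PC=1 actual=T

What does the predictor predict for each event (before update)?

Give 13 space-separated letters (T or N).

Answer: N T T T T T N T T T T T N

Derivation:
Ev 1: PC=4 idx=1 pred=N actual=T -> ctr[1]=2
Ev 2: PC=4 idx=1 pred=T actual=T -> ctr[1]=3
Ev 3: PC=4 idx=1 pred=T actual=T -> ctr[1]=3
Ev 4: PC=1 idx=1 pred=T actual=T -> ctr[1]=3
Ev 5: PC=4 idx=1 pred=T actual=N -> ctr[1]=2
Ev 6: PC=1 idx=1 pred=T actual=N -> ctr[1]=1
Ev 7: PC=4 idx=1 pred=N actual=T -> ctr[1]=2
Ev 8: PC=4 idx=1 pred=T actual=T -> ctr[1]=3
Ev 9: PC=4 idx=1 pred=T actual=T -> ctr[1]=3
Ev 10: PC=4 idx=1 pred=T actual=T -> ctr[1]=3
Ev 11: PC=1 idx=1 pred=T actual=N -> ctr[1]=2
Ev 12: PC=1 idx=1 pred=T actual=N -> ctr[1]=1
Ev 13: PC=1 idx=1 pred=N actual=T -> ctr[1]=2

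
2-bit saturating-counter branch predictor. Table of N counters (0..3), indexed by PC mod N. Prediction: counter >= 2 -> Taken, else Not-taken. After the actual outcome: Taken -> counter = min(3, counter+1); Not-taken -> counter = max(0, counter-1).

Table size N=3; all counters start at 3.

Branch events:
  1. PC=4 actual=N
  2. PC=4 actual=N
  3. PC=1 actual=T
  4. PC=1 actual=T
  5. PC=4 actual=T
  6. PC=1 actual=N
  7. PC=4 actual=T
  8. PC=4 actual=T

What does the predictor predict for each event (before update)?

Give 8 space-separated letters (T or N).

Ev 1: PC=4 idx=1 pred=T actual=N -> ctr[1]=2
Ev 2: PC=4 idx=1 pred=T actual=N -> ctr[1]=1
Ev 3: PC=1 idx=1 pred=N actual=T -> ctr[1]=2
Ev 4: PC=1 idx=1 pred=T actual=T -> ctr[1]=3
Ev 5: PC=4 idx=1 pred=T actual=T -> ctr[1]=3
Ev 6: PC=1 idx=1 pred=T actual=N -> ctr[1]=2
Ev 7: PC=4 idx=1 pred=T actual=T -> ctr[1]=3
Ev 8: PC=4 idx=1 pred=T actual=T -> ctr[1]=3

Answer: T T N T T T T T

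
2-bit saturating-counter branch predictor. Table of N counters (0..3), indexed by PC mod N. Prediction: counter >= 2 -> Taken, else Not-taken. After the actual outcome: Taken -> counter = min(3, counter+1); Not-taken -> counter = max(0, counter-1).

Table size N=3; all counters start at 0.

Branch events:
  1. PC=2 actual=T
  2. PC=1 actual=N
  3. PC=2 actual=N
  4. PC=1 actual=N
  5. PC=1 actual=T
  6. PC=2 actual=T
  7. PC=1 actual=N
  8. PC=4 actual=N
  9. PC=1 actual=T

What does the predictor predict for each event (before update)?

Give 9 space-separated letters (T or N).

Answer: N N N N N N N N N

Derivation:
Ev 1: PC=2 idx=2 pred=N actual=T -> ctr[2]=1
Ev 2: PC=1 idx=1 pred=N actual=N -> ctr[1]=0
Ev 3: PC=2 idx=2 pred=N actual=N -> ctr[2]=0
Ev 4: PC=1 idx=1 pred=N actual=N -> ctr[1]=0
Ev 5: PC=1 idx=1 pred=N actual=T -> ctr[1]=1
Ev 6: PC=2 idx=2 pred=N actual=T -> ctr[2]=1
Ev 7: PC=1 idx=1 pred=N actual=N -> ctr[1]=0
Ev 8: PC=4 idx=1 pred=N actual=N -> ctr[1]=0
Ev 9: PC=1 idx=1 pred=N actual=T -> ctr[1]=1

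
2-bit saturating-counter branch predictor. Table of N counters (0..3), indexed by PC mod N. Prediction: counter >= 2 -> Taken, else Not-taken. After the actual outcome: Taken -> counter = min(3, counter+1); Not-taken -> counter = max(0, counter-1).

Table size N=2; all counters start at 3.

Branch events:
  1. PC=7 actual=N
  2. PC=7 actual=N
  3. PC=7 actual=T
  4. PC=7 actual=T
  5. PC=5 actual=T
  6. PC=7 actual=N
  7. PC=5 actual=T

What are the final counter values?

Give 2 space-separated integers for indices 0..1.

Answer: 3 3

Derivation:
Ev 1: PC=7 idx=1 pred=T actual=N -> ctr[1]=2
Ev 2: PC=7 idx=1 pred=T actual=N -> ctr[1]=1
Ev 3: PC=7 idx=1 pred=N actual=T -> ctr[1]=2
Ev 4: PC=7 idx=1 pred=T actual=T -> ctr[1]=3
Ev 5: PC=5 idx=1 pred=T actual=T -> ctr[1]=3
Ev 6: PC=7 idx=1 pred=T actual=N -> ctr[1]=2
Ev 7: PC=5 idx=1 pred=T actual=T -> ctr[1]=3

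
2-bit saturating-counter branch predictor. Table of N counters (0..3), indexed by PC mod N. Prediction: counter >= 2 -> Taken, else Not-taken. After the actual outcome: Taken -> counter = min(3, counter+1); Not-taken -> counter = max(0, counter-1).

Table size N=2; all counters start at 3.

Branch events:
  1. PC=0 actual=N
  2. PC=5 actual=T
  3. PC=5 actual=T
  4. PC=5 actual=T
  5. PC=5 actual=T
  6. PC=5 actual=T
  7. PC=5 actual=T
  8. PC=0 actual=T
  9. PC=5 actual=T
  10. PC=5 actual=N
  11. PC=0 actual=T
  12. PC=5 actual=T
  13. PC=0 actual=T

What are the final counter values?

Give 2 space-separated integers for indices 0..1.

Ev 1: PC=0 idx=0 pred=T actual=N -> ctr[0]=2
Ev 2: PC=5 idx=1 pred=T actual=T -> ctr[1]=3
Ev 3: PC=5 idx=1 pred=T actual=T -> ctr[1]=3
Ev 4: PC=5 idx=1 pred=T actual=T -> ctr[1]=3
Ev 5: PC=5 idx=1 pred=T actual=T -> ctr[1]=3
Ev 6: PC=5 idx=1 pred=T actual=T -> ctr[1]=3
Ev 7: PC=5 idx=1 pred=T actual=T -> ctr[1]=3
Ev 8: PC=0 idx=0 pred=T actual=T -> ctr[0]=3
Ev 9: PC=5 idx=1 pred=T actual=T -> ctr[1]=3
Ev 10: PC=5 idx=1 pred=T actual=N -> ctr[1]=2
Ev 11: PC=0 idx=0 pred=T actual=T -> ctr[0]=3
Ev 12: PC=5 idx=1 pred=T actual=T -> ctr[1]=3
Ev 13: PC=0 idx=0 pred=T actual=T -> ctr[0]=3

Answer: 3 3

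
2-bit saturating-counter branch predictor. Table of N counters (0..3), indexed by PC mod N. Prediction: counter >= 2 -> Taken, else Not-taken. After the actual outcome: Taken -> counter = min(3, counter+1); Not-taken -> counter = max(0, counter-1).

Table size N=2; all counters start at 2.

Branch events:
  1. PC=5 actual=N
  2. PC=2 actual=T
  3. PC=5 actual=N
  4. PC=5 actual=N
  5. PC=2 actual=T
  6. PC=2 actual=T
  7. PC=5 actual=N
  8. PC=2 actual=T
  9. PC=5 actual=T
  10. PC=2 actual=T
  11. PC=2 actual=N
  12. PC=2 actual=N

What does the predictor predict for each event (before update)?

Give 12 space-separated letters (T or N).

Answer: T T N N T T N T N T T T

Derivation:
Ev 1: PC=5 idx=1 pred=T actual=N -> ctr[1]=1
Ev 2: PC=2 idx=0 pred=T actual=T -> ctr[0]=3
Ev 3: PC=5 idx=1 pred=N actual=N -> ctr[1]=0
Ev 4: PC=5 idx=1 pred=N actual=N -> ctr[1]=0
Ev 5: PC=2 idx=0 pred=T actual=T -> ctr[0]=3
Ev 6: PC=2 idx=0 pred=T actual=T -> ctr[0]=3
Ev 7: PC=5 idx=1 pred=N actual=N -> ctr[1]=0
Ev 8: PC=2 idx=0 pred=T actual=T -> ctr[0]=3
Ev 9: PC=5 idx=1 pred=N actual=T -> ctr[1]=1
Ev 10: PC=2 idx=0 pred=T actual=T -> ctr[0]=3
Ev 11: PC=2 idx=0 pred=T actual=N -> ctr[0]=2
Ev 12: PC=2 idx=0 pred=T actual=N -> ctr[0]=1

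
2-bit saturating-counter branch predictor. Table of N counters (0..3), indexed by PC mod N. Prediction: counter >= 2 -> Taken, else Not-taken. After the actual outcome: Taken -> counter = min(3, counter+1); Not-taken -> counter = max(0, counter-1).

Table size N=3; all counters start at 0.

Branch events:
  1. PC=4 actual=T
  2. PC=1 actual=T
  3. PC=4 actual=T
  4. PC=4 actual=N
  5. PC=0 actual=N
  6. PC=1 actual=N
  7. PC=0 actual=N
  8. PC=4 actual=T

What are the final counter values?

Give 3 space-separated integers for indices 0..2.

Ev 1: PC=4 idx=1 pred=N actual=T -> ctr[1]=1
Ev 2: PC=1 idx=1 pred=N actual=T -> ctr[1]=2
Ev 3: PC=4 idx=1 pred=T actual=T -> ctr[1]=3
Ev 4: PC=4 idx=1 pred=T actual=N -> ctr[1]=2
Ev 5: PC=0 idx=0 pred=N actual=N -> ctr[0]=0
Ev 6: PC=1 idx=1 pred=T actual=N -> ctr[1]=1
Ev 7: PC=0 idx=0 pred=N actual=N -> ctr[0]=0
Ev 8: PC=4 idx=1 pred=N actual=T -> ctr[1]=2

Answer: 0 2 0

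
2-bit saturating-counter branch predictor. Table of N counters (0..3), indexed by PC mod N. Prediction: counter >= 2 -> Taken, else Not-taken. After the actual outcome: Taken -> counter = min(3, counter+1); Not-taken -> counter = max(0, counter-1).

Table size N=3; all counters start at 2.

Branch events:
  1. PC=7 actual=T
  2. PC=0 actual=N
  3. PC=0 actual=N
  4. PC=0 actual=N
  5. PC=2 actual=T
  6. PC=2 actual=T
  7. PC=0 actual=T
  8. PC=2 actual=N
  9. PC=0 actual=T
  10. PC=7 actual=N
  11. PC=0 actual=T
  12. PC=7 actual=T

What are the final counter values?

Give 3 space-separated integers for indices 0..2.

Answer: 3 3 2

Derivation:
Ev 1: PC=7 idx=1 pred=T actual=T -> ctr[1]=3
Ev 2: PC=0 idx=0 pred=T actual=N -> ctr[0]=1
Ev 3: PC=0 idx=0 pred=N actual=N -> ctr[0]=0
Ev 4: PC=0 idx=0 pred=N actual=N -> ctr[0]=0
Ev 5: PC=2 idx=2 pred=T actual=T -> ctr[2]=3
Ev 6: PC=2 idx=2 pred=T actual=T -> ctr[2]=3
Ev 7: PC=0 idx=0 pred=N actual=T -> ctr[0]=1
Ev 8: PC=2 idx=2 pred=T actual=N -> ctr[2]=2
Ev 9: PC=0 idx=0 pred=N actual=T -> ctr[0]=2
Ev 10: PC=7 idx=1 pred=T actual=N -> ctr[1]=2
Ev 11: PC=0 idx=0 pred=T actual=T -> ctr[0]=3
Ev 12: PC=7 idx=1 pred=T actual=T -> ctr[1]=3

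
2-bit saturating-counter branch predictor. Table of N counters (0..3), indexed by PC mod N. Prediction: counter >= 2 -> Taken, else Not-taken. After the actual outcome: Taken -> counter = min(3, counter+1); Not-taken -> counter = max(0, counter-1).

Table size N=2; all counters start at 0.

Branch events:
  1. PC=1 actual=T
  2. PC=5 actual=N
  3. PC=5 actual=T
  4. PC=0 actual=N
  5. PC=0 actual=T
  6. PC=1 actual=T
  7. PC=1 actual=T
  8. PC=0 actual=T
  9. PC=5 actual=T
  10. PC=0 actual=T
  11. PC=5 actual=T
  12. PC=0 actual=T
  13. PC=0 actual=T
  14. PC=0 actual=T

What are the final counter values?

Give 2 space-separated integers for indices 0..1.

Answer: 3 3

Derivation:
Ev 1: PC=1 idx=1 pred=N actual=T -> ctr[1]=1
Ev 2: PC=5 idx=1 pred=N actual=N -> ctr[1]=0
Ev 3: PC=5 idx=1 pred=N actual=T -> ctr[1]=1
Ev 4: PC=0 idx=0 pred=N actual=N -> ctr[0]=0
Ev 5: PC=0 idx=0 pred=N actual=T -> ctr[0]=1
Ev 6: PC=1 idx=1 pred=N actual=T -> ctr[1]=2
Ev 7: PC=1 idx=1 pred=T actual=T -> ctr[1]=3
Ev 8: PC=0 idx=0 pred=N actual=T -> ctr[0]=2
Ev 9: PC=5 idx=1 pred=T actual=T -> ctr[1]=3
Ev 10: PC=0 idx=0 pred=T actual=T -> ctr[0]=3
Ev 11: PC=5 idx=1 pred=T actual=T -> ctr[1]=3
Ev 12: PC=0 idx=0 pred=T actual=T -> ctr[0]=3
Ev 13: PC=0 idx=0 pred=T actual=T -> ctr[0]=3
Ev 14: PC=0 idx=0 pred=T actual=T -> ctr[0]=3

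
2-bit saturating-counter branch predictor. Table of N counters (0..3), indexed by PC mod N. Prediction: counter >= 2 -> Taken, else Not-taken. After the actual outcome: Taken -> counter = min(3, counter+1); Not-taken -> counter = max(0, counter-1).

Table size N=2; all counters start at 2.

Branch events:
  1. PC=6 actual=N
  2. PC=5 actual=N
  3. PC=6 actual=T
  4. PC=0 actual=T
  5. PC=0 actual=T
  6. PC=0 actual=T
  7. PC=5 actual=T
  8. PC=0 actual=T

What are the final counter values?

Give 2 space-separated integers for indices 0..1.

Answer: 3 2

Derivation:
Ev 1: PC=6 idx=0 pred=T actual=N -> ctr[0]=1
Ev 2: PC=5 idx=1 pred=T actual=N -> ctr[1]=1
Ev 3: PC=6 idx=0 pred=N actual=T -> ctr[0]=2
Ev 4: PC=0 idx=0 pred=T actual=T -> ctr[0]=3
Ev 5: PC=0 idx=0 pred=T actual=T -> ctr[0]=3
Ev 6: PC=0 idx=0 pred=T actual=T -> ctr[0]=3
Ev 7: PC=5 idx=1 pred=N actual=T -> ctr[1]=2
Ev 8: PC=0 idx=0 pred=T actual=T -> ctr[0]=3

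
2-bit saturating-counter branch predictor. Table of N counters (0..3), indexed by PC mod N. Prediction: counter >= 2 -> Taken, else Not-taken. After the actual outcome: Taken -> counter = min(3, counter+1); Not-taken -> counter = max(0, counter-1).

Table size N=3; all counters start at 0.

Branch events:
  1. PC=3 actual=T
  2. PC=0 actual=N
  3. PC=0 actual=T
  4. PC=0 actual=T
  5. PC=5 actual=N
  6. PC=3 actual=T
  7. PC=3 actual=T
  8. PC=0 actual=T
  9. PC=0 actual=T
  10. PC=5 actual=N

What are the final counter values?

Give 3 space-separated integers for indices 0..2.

Answer: 3 0 0

Derivation:
Ev 1: PC=3 idx=0 pred=N actual=T -> ctr[0]=1
Ev 2: PC=0 idx=0 pred=N actual=N -> ctr[0]=0
Ev 3: PC=0 idx=0 pred=N actual=T -> ctr[0]=1
Ev 4: PC=0 idx=0 pred=N actual=T -> ctr[0]=2
Ev 5: PC=5 idx=2 pred=N actual=N -> ctr[2]=0
Ev 6: PC=3 idx=0 pred=T actual=T -> ctr[0]=3
Ev 7: PC=3 idx=0 pred=T actual=T -> ctr[0]=3
Ev 8: PC=0 idx=0 pred=T actual=T -> ctr[0]=3
Ev 9: PC=0 idx=0 pred=T actual=T -> ctr[0]=3
Ev 10: PC=5 idx=2 pred=N actual=N -> ctr[2]=0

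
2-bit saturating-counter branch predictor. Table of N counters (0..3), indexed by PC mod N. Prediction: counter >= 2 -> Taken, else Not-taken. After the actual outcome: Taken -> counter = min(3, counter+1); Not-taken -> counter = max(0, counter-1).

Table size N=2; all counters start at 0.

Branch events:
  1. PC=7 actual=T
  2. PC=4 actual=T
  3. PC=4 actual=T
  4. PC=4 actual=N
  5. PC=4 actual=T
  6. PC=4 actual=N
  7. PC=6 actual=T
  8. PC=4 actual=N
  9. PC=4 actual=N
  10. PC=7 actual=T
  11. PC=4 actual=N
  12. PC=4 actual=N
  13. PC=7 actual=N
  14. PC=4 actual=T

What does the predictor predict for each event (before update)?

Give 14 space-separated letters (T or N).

Ev 1: PC=7 idx=1 pred=N actual=T -> ctr[1]=1
Ev 2: PC=4 idx=0 pred=N actual=T -> ctr[0]=1
Ev 3: PC=4 idx=0 pred=N actual=T -> ctr[0]=2
Ev 4: PC=4 idx=0 pred=T actual=N -> ctr[0]=1
Ev 5: PC=4 idx=0 pred=N actual=T -> ctr[0]=2
Ev 6: PC=4 idx=0 pred=T actual=N -> ctr[0]=1
Ev 7: PC=6 idx=0 pred=N actual=T -> ctr[0]=2
Ev 8: PC=4 idx=0 pred=T actual=N -> ctr[0]=1
Ev 9: PC=4 idx=0 pred=N actual=N -> ctr[0]=0
Ev 10: PC=7 idx=1 pred=N actual=T -> ctr[1]=2
Ev 11: PC=4 idx=0 pred=N actual=N -> ctr[0]=0
Ev 12: PC=4 idx=0 pred=N actual=N -> ctr[0]=0
Ev 13: PC=7 idx=1 pred=T actual=N -> ctr[1]=1
Ev 14: PC=4 idx=0 pred=N actual=T -> ctr[0]=1

Answer: N N N T N T N T N N N N T N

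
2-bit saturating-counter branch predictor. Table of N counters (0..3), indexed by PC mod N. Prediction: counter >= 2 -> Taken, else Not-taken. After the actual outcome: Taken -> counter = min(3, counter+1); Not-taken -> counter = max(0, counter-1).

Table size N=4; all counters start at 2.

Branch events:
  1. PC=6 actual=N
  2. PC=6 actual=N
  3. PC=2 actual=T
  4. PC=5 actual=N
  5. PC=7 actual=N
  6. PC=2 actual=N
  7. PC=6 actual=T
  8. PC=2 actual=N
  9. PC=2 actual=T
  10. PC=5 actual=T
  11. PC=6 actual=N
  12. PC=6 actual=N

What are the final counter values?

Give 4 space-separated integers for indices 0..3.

Ev 1: PC=6 idx=2 pred=T actual=N -> ctr[2]=1
Ev 2: PC=6 idx=2 pred=N actual=N -> ctr[2]=0
Ev 3: PC=2 idx=2 pred=N actual=T -> ctr[2]=1
Ev 4: PC=5 idx=1 pred=T actual=N -> ctr[1]=1
Ev 5: PC=7 idx=3 pred=T actual=N -> ctr[3]=1
Ev 6: PC=2 idx=2 pred=N actual=N -> ctr[2]=0
Ev 7: PC=6 idx=2 pred=N actual=T -> ctr[2]=1
Ev 8: PC=2 idx=2 pred=N actual=N -> ctr[2]=0
Ev 9: PC=2 idx=2 pred=N actual=T -> ctr[2]=1
Ev 10: PC=5 idx=1 pred=N actual=T -> ctr[1]=2
Ev 11: PC=6 idx=2 pred=N actual=N -> ctr[2]=0
Ev 12: PC=6 idx=2 pred=N actual=N -> ctr[2]=0

Answer: 2 2 0 1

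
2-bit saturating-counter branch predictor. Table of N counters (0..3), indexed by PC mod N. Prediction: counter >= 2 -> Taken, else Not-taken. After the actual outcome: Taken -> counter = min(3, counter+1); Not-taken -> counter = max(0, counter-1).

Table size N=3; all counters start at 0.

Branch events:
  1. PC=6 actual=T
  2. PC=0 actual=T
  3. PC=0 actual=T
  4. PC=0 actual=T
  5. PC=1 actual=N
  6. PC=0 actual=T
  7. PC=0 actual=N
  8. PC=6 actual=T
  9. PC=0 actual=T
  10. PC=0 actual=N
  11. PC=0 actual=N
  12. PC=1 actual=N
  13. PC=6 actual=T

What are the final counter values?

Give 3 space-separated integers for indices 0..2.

Ev 1: PC=6 idx=0 pred=N actual=T -> ctr[0]=1
Ev 2: PC=0 idx=0 pred=N actual=T -> ctr[0]=2
Ev 3: PC=0 idx=0 pred=T actual=T -> ctr[0]=3
Ev 4: PC=0 idx=0 pred=T actual=T -> ctr[0]=3
Ev 5: PC=1 idx=1 pred=N actual=N -> ctr[1]=0
Ev 6: PC=0 idx=0 pred=T actual=T -> ctr[0]=3
Ev 7: PC=0 idx=0 pred=T actual=N -> ctr[0]=2
Ev 8: PC=6 idx=0 pred=T actual=T -> ctr[0]=3
Ev 9: PC=0 idx=0 pred=T actual=T -> ctr[0]=3
Ev 10: PC=0 idx=0 pred=T actual=N -> ctr[0]=2
Ev 11: PC=0 idx=0 pred=T actual=N -> ctr[0]=1
Ev 12: PC=1 idx=1 pred=N actual=N -> ctr[1]=0
Ev 13: PC=6 idx=0 pred=N actual=T -> ctr[0]=2

Answer: 2 0 0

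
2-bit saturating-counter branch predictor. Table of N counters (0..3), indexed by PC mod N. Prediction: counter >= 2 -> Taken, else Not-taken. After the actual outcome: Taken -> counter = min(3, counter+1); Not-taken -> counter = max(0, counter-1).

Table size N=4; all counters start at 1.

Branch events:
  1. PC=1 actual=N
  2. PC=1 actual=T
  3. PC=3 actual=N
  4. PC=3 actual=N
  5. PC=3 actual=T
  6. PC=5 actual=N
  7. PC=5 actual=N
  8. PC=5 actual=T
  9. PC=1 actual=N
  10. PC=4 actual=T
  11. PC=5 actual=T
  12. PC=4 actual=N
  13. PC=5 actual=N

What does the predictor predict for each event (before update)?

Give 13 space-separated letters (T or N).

Answer: N N N N N N N N N N N T N

Derivation:
Ev 1: PC=1 idx=1 pred=N actual=N -> ctr[1]=0
Ev 2: PC=1 idx=1 pred=N actual=T -> ctr[1]=1
Ev 3: PC=3 idx=3 pred=N actual=N -> ctr[3]=0
Ev 4: PC=3 idx=3 pred=N actual=N -> ctr[3]=0
Ev 5: PC=3 idx=3 pred=N actual=T -> ctr[3]=1
Ev 6: PC=5 idx=1 pred=N actual=N -> ctr[1]=0
Ev 7: PC=5 idx=1 pred=N actual=N -> ctr[1]=0
Ev 8: PC=5 idx=1 pred=N actual=T -> ctr[1]=1
Ev 9: PC=1 idx=1 pred=N actual=N -> ctr[1]=0
Ev 10: PC=4 idx=0 pred=N actual=T -> ctr[0]=2
Ev 11: PC=5 idx=1 pred=N actual=T -> ctr[1]=1
Ev 12: PC=4 idx=0 pred=T actual=N -> ctr[0]=1
Ev 13: PC=5 idx=1 pred=N actual=N -> ctr[1]=0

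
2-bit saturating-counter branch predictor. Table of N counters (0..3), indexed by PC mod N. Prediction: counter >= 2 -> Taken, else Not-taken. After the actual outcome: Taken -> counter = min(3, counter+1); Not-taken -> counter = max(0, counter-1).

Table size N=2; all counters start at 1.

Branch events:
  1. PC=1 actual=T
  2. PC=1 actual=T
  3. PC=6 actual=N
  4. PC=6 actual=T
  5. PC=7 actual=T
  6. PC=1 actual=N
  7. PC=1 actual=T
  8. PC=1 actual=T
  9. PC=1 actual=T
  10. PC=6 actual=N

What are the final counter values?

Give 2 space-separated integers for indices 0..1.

Ev 1: PC=1 idx=1 pred=N actual=T -> ctr[1]=2
Ev 2: PC=1 idx=1 pred=T actual=T -> ctr[1]=3
Ev 3: PC=6 idx=0 pred=N actual=N -> ctr[0]=0
Ev 4: PC=6 idx=0 pred=N actual=T -> ctr[0]=1
Ev 5: PC=7 idx=1 pred=T actual=T -> ctr[1]=3
Ev 6: PC=1 idx=1 pred=T actual=N -> ctr[1]=2
Ev 7: PC=1 idx=1 pred=T actual=T -> ctr[1]=3
Ev 8: PC=1 idx=1 pred=T actual=T -> ctr[1]=3
Ev 9: PC=1 idx=1 pred=T actual=T -> ctr[1]=3
Ev 10: PC=6 idx=0 pred=N actual=N -> ctr[0]=0

Answer: 0 3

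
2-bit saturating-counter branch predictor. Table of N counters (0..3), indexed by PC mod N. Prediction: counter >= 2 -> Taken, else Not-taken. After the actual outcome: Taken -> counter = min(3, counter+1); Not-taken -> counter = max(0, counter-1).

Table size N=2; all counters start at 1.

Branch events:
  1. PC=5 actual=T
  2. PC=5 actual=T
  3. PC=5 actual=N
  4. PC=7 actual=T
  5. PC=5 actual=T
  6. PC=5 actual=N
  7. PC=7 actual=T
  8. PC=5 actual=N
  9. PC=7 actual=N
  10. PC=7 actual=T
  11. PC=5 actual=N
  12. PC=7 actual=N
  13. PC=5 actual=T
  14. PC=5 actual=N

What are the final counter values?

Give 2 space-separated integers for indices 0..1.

Ev 1: PC=5 idx=1 pred=N actual=T -> ctr[1]=2
Ev 2: PC=5 idx=1 pred=T actual=T -> ctr[1]=3
Ev 3: PC=5 idx=1 pred=T actual=N -> ctr[1]=2
Ev 4: PC=7 idx=1 pred=T actual=T -> ctr[1]=3
Ev 5: PC=5 idx=1 pred=T actual=T -> ctr[1]=3
Ev 6: PC=5 idx=1 pred=T actual=N -> ctr[1]=2
Ev 7: PC=7 idx=1 pred=T actual=T -> ctr[1]=3
Ev 8: PC=5 idx=1 pred=T actual=N -> ctr[1]=2
Ev 9: PC=7 idx=1 pred=T actual=N -> ctr[1]=1
Ev 10: PC=7 idx=1 pred=N actual=T -> ctr[1]=2
Ev 11: PC=5 idx=1 pred=T actual=N -> ctr[1]=1
Ev 12: PC=7 idx=1 pred=N actual=N -> ctr[1]=0
Ev 13: PC=5 idx=1 pred=N actual=T -> ctr[1]=1
Ev 14: PC=5 idx=1 pred=N actual=N -> ctr[1]=0

Answer: 1 0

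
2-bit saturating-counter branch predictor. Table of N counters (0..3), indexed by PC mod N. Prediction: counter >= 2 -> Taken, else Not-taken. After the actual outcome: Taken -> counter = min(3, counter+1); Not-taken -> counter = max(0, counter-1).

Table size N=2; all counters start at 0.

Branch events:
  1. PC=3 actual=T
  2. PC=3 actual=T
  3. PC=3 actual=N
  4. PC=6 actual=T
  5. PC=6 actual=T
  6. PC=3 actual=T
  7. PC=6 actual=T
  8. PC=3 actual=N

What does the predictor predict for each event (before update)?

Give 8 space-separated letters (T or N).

Answer: N N T N N N T T

Derivation:
Ev 1: PC=3 idx=1 pred=N actual=T -> ctr[1]=1
Ev 2: PC=3 idx=1 pred=N actual=T -> ctr[1]=2
Ev 3: PC=3 idx=1 pred=T actual=N -> ctr[1]=1
Ev 4: PC=6 idx=0 pred=N actual=T -> ctr[0]=1
Ev 5: PC=6 idx=0 pred=N actual=T -> ctr[0]=2
Ev 6: PC=3 idx=1 pred=N actual=T -> ctr[1]=2
Ev 7: PC=6 idx=0 pred=T actual=T -> ctr[0]=3
Ev 8: PC=3 idx=1 pred=T actual=N -> ctr[1]=1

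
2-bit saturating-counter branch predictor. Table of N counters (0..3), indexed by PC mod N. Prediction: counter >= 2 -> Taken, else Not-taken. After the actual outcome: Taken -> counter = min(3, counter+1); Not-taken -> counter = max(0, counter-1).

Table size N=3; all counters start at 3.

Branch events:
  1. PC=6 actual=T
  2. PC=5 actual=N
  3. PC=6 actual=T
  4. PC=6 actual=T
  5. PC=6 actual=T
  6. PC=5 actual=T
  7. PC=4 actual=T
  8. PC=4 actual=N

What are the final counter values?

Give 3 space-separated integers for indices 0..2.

Answer: 3 2 3

Derivation:
Ev 1: PC=6 idx=0 pred=T actual=T -> ctr[0]=3
Ev 2: PC=5 idx=2 pred=T actual=N -> ctr[2]=2
Ev 3: PC=6 idx=0 pred=T actual=T -> ctr[0]=3
Ev 4: PC=6 idx=0 pred=T actual=T -> ctr[0]=3
Ev 5: PC=6 idx=0 pred=T actual=T -> ctr[0]=3
Ev 6: PC=5 idx=2 pred=T actual=T -> ctr[2]=3
Ev 7: PC=4 idx=1 pred=T actual=T -> ctr[1]=3
Ev 8: PC=4 idx=1 pred=T actual=N -> ctr[1]=2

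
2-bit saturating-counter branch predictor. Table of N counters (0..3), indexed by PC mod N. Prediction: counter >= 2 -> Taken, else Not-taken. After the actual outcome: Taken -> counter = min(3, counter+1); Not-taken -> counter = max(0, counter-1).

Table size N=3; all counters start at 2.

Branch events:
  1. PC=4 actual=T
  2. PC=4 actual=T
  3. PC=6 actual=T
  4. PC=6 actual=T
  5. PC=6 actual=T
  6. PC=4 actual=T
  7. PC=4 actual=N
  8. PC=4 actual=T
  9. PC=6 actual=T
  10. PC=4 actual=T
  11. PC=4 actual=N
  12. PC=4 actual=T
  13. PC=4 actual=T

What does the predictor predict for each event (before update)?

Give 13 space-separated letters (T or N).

Answer: T T T T T T T T T T T T T

Derivation:
Ev 1: PC=4 idx=1 pred=T actual=T -> ctr[1]=3
Ev 2: PC=4 idx=1 pred=T actual=T -> ctr[1]=3
Ev 3: PC=6 idx=0 pred=T actual=T -> ctr[0]=3
Ev 4: PC=6 idx=0 pred=T actual=T -> ctr[0]=3
Ev 5: PC=6 idx=0 pred=T actual=T -> ctr[0]=3
Ev 6: PC=4 idx=1 pred=T actual=T -> ctr[1]=3
Ev 7: PC=4 idx=1 pred=T actual=N -> ctr[1]=2
Ev 8: PC=4 idx=1 pred=T actual=T -> ctr[1]=3
Ev 9: PC=6 idx=0 pred=T actual=T -> ctr[0]=3
Ev 10: PC=4 idx=1 pred=T actual=T -> ctr[1]=3
Ev 11: PC=4 idx=1 pred=T actual=N -> ctr[1]=2
Ev 12: PC=4 idx=1 pred=T actual=T -> ctr[1]=3
Ev 13: PC=4 idx=1 pred=T actual=T -> ctr[1]=3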